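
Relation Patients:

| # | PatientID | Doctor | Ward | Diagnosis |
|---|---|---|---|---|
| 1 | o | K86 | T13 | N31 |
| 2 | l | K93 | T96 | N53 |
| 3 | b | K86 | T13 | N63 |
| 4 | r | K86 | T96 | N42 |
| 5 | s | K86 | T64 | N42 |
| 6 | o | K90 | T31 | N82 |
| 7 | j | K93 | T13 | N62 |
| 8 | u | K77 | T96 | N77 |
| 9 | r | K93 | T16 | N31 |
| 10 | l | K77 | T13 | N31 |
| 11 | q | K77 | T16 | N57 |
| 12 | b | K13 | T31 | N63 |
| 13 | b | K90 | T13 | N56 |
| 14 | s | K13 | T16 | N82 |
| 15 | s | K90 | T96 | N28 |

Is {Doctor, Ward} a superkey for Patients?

No

Rows 1 and 3 have the same {Doctor, Ward} value (Doctor=K86, Ward=T13) but are distinct tuples, so {Doctor, Ward} does not determine every attribute — not a superkey.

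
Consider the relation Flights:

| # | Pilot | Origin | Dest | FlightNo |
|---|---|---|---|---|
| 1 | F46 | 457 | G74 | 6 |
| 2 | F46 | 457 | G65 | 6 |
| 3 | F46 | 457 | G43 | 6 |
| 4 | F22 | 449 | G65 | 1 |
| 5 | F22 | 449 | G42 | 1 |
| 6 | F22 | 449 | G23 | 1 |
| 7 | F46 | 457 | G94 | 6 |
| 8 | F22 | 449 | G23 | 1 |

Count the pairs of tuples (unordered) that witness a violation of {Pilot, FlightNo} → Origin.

(Pilot=F46, FlightNo=6): all 4 rows agree on Origin — 0 pairs.
(Pilot=F22, FlightNo=1): all 4 rows agree on Origin — 0 pairs.

0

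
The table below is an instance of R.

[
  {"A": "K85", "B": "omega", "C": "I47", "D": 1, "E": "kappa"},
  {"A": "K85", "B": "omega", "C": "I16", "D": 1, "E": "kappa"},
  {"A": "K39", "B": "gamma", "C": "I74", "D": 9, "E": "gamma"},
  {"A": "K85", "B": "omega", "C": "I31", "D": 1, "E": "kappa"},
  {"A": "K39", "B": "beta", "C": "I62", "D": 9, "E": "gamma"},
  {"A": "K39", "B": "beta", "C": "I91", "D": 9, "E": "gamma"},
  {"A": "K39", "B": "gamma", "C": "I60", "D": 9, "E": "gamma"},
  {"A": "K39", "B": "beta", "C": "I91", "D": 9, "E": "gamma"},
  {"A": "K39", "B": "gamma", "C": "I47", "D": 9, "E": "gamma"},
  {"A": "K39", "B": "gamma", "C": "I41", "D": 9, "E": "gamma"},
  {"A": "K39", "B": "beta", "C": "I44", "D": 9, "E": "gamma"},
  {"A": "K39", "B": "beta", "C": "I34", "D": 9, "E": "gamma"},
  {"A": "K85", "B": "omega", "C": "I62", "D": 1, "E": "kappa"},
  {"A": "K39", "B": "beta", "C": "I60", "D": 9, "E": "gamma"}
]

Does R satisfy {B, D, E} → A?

(B=omega, D=1, E=kappa): 4 rows → A = K85, K85, K85, K85 ✓
(B=gamma, D=9, E=gamma): 4 rows → A = K39, K39, K39, K39 ✓
(B=beta, D=9, E=gamma): 6 rows → A = K39, K39, K39, K39, K39, K39 ✓
Every {B, D, E} value is associated with a single A value, so {B, D, E} → A holds.

Yes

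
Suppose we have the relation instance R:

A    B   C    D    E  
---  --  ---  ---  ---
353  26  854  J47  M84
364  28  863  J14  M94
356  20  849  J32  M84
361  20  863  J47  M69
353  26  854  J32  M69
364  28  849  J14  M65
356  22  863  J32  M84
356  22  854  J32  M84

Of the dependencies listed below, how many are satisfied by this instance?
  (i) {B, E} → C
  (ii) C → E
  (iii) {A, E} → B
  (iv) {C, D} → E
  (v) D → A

0

(i) {B, E} → C: (B=22, E=M84): 2 rows → C takes values {863, 854} — violation — fails.
(ii) C → E: C=854: 3 rows → E takes values {M84, M69} — violation; C=863: 3 rows → E takes values {M94, M69, M84} — violation; C=849: 2 rows → E takes values {M84, M65} — violation — fails.
(iii) {A, E} → B: (A=356, E=M84): 3 rows → B takes values {20, 22} — violation — fails.
(iv) {C, D} → E: (C=854, D=J32): 2 rows → E takes values {M69, M84} — violation — fails.
(v) D → A: D=J47: 2 rows → A takes values {353, 361} — violation; D=J32: 4 rows → A takes values {356, 353} — violation — fails.
None of the 5 dependencies hold.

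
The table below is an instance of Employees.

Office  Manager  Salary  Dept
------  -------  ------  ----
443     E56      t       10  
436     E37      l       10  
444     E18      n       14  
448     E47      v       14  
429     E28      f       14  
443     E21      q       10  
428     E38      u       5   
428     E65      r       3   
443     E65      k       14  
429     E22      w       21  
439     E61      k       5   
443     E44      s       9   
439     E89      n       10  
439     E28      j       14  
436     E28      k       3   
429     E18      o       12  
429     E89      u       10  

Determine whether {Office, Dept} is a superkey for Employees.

Two distinct rows share (Office=443, Dept=10), so {Office, Dept} does not determine every attribute — not a superkey.

No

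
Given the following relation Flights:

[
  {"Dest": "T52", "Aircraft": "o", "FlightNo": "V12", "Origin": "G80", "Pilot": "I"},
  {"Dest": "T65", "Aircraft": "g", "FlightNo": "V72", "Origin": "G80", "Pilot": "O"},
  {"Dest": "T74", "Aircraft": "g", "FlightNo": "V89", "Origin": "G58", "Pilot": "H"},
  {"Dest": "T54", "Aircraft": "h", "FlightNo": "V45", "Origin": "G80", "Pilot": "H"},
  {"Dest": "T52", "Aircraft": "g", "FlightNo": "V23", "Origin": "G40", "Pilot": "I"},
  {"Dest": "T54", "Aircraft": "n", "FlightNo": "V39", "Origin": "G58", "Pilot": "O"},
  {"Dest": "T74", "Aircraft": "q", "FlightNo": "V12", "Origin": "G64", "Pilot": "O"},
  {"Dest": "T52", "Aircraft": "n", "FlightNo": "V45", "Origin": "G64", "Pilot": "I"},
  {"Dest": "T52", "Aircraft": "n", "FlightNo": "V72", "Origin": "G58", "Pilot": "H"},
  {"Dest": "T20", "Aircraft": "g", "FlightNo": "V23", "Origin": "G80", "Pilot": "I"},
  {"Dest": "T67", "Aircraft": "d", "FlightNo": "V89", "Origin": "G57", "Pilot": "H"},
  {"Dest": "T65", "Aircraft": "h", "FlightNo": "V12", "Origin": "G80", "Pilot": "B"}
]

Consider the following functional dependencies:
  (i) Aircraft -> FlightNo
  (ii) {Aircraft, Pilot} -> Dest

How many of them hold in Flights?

(i) Aircraft -> FlightNo: Aircraft=g: 4 rows → FlightNo takes values {V72, V89, V23} — violation; Aircraft=h: 2 rows → FlightNo takes values {V45, V12} — violation; Aircraft=n: 3 rows → FlightNo takes values {V39, V45, V72} — violation — fails.
(ii) {Aircraft, Pilot} -> Dest: (Aircraft=g, Pilot=I): 2 rows → Dest takes values {T52, T20} — violation — fails.
None of the 2 dependencies hold.

0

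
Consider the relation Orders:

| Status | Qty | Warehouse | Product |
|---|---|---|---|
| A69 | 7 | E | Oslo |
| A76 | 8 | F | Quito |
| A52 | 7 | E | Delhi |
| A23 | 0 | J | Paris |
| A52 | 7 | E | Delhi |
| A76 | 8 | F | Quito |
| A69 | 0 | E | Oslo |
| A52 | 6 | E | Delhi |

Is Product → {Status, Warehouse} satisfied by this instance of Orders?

Yes

Product=Oslo: 2 rows → {Status,Warehouse} = (A69, E), (A69, E) ✓
Product=Quito: 2 rows → {Status,Warehouse} = (A76, F), (A76, F) ✓
Product=Delhi: 3 rows → {Status,Warehouse} = (A52, E), (A52, E), (A52, E) ✓
Product=Paris: 1 row → {Status,Warehouse} = (A23, J) ✓
Every Product value is associated with a single {Status, Warehouse} value, so Product → {Status, Warehouse} holds.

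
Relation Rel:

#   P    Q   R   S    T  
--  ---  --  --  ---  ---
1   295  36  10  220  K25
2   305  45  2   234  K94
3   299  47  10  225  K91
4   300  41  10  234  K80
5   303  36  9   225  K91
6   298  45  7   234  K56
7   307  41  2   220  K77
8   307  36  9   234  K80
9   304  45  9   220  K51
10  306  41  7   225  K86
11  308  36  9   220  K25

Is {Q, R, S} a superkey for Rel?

All 11 rows have distinct {Q, R, S} values, so {Q, R, S} → (all attributes) holds and {Q, R, S} is a superkey.

Yes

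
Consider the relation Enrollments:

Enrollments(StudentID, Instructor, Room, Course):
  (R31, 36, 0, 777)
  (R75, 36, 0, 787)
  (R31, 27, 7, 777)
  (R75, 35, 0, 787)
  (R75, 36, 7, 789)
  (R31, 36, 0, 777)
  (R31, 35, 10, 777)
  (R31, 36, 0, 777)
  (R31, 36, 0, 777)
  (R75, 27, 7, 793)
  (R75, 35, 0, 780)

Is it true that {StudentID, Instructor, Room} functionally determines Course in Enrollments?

No

(StudentID=R31, Instructor=36, Room=0): 4 rows → Course = 777, 777, 777, 777 ✓
(StudentID=R75, Instructor=36, Room=0): 1 row → Course = 787 ✓
(StudentID=R31, Instructor=27, Room=7): 1 row → Course = 777 ✓
(StudentID=R75, Instructor=35, Room=0): 2 rows → Course takes values {787, 780} — violation
(StudentID=R75, Instructor=36, Room=7): 1 row → Course = 789 ✓
(StudentID=R31, Instructor=35, Room=10): 1 row → Course = 777 ✓
(StudentID=R75, Instructor=27, Room=7): 1 row → Course = 793 ✓
Two rows agree on {StudentID, Instructor, Room} but differ on Course, so {StudentID, Instructor, Room} -> Course does not hold.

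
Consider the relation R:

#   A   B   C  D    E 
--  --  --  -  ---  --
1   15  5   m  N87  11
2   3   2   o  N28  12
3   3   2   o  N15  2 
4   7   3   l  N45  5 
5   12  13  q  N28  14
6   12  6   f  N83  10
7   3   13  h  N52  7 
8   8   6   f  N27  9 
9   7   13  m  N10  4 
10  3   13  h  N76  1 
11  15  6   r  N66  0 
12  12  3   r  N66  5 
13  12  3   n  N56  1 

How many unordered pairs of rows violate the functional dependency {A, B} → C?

(A=3, B=2): all 2 rows agree on C — 0 pairs.
(A=3, B=13): all 2 rows agree on C — 0 pairs.
(A=12, B=3): violating pairs (12,13) — 1 pair.

1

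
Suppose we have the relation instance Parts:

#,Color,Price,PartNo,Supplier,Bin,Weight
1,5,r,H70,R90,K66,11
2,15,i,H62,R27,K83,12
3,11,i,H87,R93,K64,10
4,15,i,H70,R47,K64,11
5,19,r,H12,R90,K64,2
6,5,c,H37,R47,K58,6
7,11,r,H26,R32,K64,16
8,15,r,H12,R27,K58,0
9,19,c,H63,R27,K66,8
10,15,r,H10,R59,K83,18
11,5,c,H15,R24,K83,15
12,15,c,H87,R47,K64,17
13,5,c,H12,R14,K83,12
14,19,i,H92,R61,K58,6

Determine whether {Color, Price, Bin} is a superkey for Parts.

Rows 11 and 13 have the same {Color, Price, Bin} value (Color=5, Price=c, Bin=K83) but are distinct tuples, so {Color, Price, Bin} does not determine every attribute — not a superkey.

No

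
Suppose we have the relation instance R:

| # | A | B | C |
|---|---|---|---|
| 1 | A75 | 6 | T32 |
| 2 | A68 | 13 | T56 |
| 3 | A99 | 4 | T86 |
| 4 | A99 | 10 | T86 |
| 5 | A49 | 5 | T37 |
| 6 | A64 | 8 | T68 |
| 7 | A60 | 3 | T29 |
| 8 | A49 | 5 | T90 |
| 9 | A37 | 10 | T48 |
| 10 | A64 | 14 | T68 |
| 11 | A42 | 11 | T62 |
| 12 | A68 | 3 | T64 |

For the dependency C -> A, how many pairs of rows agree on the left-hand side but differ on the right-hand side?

C=T86: all 2 rows agree on A — 0 pairs.
C=T68: all 2 rows agree on A — 0 pairs.

0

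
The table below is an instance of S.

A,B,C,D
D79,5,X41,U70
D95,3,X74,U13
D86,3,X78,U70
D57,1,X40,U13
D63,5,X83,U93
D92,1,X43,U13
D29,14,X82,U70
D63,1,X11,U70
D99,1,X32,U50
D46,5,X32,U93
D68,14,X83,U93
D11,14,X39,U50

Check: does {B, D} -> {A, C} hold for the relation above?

(B=5, D=U70): 1 row → {A,C} = (D79, X41) ✓
(B=3, D=U13): 1 row → {A,C} = (D95, X74) ✓
(B=3, D=U70): 1 row → {A,C} = (D86, X78) ✓
(B=1, D=U13): 2 rows → {A,C} takes values {(D57, X40), (D92, X43)} — violation
(B=5, D=U93): 2 rows → {A,C} takes values {(D63, X83), (D46, X32)} — violation
(B=14, D=U70): 1 row → {A,C} = (D29, X82) ✓
(B=1, D=U70): 1 row → {A,C} = (D63, X11) ✓
(B=1, D=U50): 1 row → {A,C} = (D99, X32) ✓
(B=14, D=U93): 1 row → {A,C} = (D68, X83) ✓
(B=14, D=U50): 1 row → {A,C} = (D11, X39) ✓
Two rows agree on {B, D} but differ on {A, C}, so {B, D} -> {A, C} does not hold.

No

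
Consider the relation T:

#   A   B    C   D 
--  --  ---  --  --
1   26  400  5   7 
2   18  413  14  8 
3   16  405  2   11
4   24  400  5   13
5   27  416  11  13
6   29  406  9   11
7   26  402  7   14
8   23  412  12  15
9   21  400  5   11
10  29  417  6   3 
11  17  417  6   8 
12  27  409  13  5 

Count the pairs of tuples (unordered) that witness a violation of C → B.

0

C=5: all 3 rows agree on B — 0 pairs.
C=6: all 2 rows agree on B — 0 pairs.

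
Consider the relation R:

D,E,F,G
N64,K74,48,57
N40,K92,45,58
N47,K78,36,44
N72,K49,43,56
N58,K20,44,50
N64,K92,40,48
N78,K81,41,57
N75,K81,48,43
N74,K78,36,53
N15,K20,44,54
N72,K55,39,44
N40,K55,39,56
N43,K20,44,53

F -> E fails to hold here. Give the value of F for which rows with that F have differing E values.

F=48: 2 rows → E takes values {K74, K81} — violation
F=45: 1 row → E = K92 ✓
F=36: 2 rows → E = K78, K78 ✓
F=43: 1 row → E = K49 ✓
F=44: 3 rows → E = K20, K20, K20 ✓
F=40: 1 row → E = K92 ✓
F=41: 1 row → E = K81 ✓
F=39: 2 rows → E = K55, K55 ✓
The only F value with inconsistent E is F=48.

48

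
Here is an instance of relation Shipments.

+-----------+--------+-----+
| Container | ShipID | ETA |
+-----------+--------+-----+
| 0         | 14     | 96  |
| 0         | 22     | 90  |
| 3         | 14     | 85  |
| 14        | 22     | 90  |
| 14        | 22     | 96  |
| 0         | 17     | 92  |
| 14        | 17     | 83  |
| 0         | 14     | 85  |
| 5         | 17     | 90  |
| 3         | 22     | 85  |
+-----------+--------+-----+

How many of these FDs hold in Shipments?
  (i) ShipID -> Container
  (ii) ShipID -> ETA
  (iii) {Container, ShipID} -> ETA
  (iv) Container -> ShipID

0

(i) ShipID -> Container: ShipID=14: 3 rows → Container takes values {0, 3} — violation; ShipID=22: 4 rows → Container takes values {0, 14, 3} — violation; ShipID=17: 3 rows → Container takes values {0, 14, 5} — violation — fails.
(ii) ShipID -> ETA: ShipID=14: 3 rows → ETA takes values {96, 85} — violation; ShipID=22: 4 rows → ETA takes values {90, 96, 85} — violation; ShipID=17: 3 rows → ETA takes values {92, 83, 90} — violation — fails.
(iii) {Container, ShipID} -> ETA: (Container=0, ShipID=14): 2 rows → ETA takes values {96, 85} — violation; (Container=14, ShipID=22): 2 rows → ETA takes values {90, 96} — violation — fails.
(iv) Container -> ShipID: Container=0: 4 rows → ShipID takes values {14, 22, 17} — violation; Container=3: 2 rows → ShipID takes values {14, 22} — violation; Container=14: 3 rows → ShipID takes values {22, 17} — violation — fails.
None of the 4 dependencies hold.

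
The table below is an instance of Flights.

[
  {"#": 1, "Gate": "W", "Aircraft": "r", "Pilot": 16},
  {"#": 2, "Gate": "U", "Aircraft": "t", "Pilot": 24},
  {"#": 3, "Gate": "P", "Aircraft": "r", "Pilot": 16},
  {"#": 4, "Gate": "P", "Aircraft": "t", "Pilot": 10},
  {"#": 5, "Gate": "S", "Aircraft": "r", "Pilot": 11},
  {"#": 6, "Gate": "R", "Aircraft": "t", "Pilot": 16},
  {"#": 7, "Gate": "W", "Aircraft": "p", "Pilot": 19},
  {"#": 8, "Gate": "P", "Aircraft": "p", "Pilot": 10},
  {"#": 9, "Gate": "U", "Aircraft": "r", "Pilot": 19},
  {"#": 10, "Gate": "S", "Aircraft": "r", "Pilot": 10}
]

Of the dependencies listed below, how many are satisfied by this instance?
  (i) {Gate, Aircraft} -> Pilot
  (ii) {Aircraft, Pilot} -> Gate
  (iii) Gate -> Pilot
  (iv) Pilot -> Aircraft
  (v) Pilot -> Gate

(i) {Gate, Aircraft} -> Pilot: (Gate=S, Aircraft=r): rows 5, 10 → Pilot takes values {11, 10} — violation — fails.
(ii) {Aircraft, Pilot} -> Gate: (Aircraft=r, Pilot=16): rows 1, 3 → Gate takes values {W, P} — violation — fails.
(iii) Gate -> Pilot: Gate=W: rows 1, 7 → Pilot takes values {16, 19} — violation; Gate=U: rows 2, 9 → Pilot takes values {24, 19} — violation; Gate=P: rows 3, 4, 8 → Pilot takes values {16, 10} — violation; Gate=S: rows 5, 10 → Pilot takes values {11, 10} — violation — fails.
(iv) Pilot -> Aircraft: Pilot=16: rows 1, 3, 6 → Aircraft takes values {r, t} — violation; Pilot=10: rows 4, 8, 10 → Aircraft takes values {t, p, r} — violation; Pilot=19: rows 7, 9 → Aircraft takes values {p, r} — violation — fails.
(v) Pilot -> Gate: Pilot=16: rows 1, 3, 6 → Gate takes values {W, P, R} — violation; Pilot=10: rows 4, 8, 10 → Gate takes values {P, S} — violation; Pilot=19: rows 7, 9 → Gate takes values {W, U} — violation — fails.
None of the 5 dependencies hold.

0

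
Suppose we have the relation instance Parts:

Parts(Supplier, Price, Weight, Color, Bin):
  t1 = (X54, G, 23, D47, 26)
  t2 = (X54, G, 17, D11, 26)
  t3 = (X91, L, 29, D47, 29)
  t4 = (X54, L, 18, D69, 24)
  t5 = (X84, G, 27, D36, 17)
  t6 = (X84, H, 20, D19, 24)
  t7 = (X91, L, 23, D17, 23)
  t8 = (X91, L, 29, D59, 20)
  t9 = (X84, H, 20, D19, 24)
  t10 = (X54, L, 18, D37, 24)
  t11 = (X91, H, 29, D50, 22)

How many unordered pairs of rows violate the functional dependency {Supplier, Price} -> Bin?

3

(Supplier=X54, Price=G): all 2 rows agree on Bin — 0 pairs.
(Supplier=X91, Price=L): violating pairs (3,7), (3,8), (7,8) — 3 pairs.
(Supplier=X54, Price=L): all 2 rows agree on Bin — 0 pairs.
(Supplier=X84, Price=H): all 2 rows agree on Bin — 0 pairs.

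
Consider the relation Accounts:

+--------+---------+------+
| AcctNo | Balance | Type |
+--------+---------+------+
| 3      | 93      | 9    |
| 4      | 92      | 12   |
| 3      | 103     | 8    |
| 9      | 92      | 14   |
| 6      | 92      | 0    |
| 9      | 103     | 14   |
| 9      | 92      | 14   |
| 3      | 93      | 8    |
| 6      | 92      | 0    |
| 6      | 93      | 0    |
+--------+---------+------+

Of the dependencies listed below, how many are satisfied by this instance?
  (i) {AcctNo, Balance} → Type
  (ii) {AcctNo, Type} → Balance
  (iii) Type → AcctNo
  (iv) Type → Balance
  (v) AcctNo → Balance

1

(i) {AcctNo, Balance} → Type: (AcctNo=3, Balance=93): 2 rows → Type takes values {9, 8} — violation — fails.
(ii) {AcctNo, Type} → Balance: (AcctNo=3, Type=8): 2 rows → Balance takes values {103, 93} — violation; (AcctNo=9, Type=14): 3 rows → Balance takes values {92, 103} — violation; (AcctNo=6, Type=0): 3 rows → Balance takes values {92, 93} — violation — fails.
(iii) Type → AcctNo: every LHS value maps to a single RHS value — holds.
(iv) Type → Balance: Type=8: 2 rows → Balance takes values {103, 93} — violation; Type=14: 3 rows → Balance takes values {92, 103} — violation; Type=0: 3 rows → Balance takes values {92, 93} — violation — fails.
(v) AcctNo → Balance: AcctNo=3: 3 rows → Balance takes values {93, 103} — violation; AcctNo=9: 3 rows → Balance takes values {92, 103} — violation; AcctNo=6: 3 rows → Balance takes values {92, 93} — violation — fails.
1 of the 5 dependencies holds.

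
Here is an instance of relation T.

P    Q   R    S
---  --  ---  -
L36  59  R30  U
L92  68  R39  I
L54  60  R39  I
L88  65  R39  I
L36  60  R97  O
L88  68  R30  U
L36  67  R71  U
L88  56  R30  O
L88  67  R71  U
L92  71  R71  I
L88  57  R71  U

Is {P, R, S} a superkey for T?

No

Two distinct rows share (P=L88, R=R71, S=U), so {P, R, S} does not determine every attribute — not a superkey.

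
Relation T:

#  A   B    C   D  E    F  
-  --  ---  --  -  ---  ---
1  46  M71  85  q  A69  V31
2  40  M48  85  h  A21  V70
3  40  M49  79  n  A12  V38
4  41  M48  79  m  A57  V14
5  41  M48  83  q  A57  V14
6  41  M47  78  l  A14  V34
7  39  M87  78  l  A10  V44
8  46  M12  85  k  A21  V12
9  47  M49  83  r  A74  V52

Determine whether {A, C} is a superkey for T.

Rows 1 and 8 have the same {A, C} value (A=46, C=85) but are distinct tuples, so {A, C} does not determine every attribute — not a superkey.

No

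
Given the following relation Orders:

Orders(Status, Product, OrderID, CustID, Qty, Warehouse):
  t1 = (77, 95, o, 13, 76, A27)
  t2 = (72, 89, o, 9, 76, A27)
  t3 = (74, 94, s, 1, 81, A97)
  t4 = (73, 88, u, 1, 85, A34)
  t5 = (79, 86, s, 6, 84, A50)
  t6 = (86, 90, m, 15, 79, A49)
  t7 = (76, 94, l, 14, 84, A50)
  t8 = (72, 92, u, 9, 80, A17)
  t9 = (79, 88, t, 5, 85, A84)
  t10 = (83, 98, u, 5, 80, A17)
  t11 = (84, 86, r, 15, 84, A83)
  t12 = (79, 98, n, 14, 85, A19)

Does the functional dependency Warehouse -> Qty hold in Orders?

Warehouse=A27: rows 1, 2 → Qty = 76, 76 ✓
Warehouse=A97: row 3 → Qty = 81 ✓
Warehouse=A34: row 4 → Qty = 85 ✓
Warehouse=A50: rows 5, 7 → Qty = 84, 84 ✓
Warehouse=A49: row 6 → Qty = 79 ✓
Warehouse=A17: rows 8, 10 → Qty = 80, 80 ✓
Warehouse=A84: row 9 → Qty = 85 ✓
Warehouse=A83: row 11 → Qty = 84 ✓
Warehouse=A19: row 12 → Qty = 85 ✓
Every Warehouse value is associated with a single Qty value, so Warehouse -> Qty holds.

Yes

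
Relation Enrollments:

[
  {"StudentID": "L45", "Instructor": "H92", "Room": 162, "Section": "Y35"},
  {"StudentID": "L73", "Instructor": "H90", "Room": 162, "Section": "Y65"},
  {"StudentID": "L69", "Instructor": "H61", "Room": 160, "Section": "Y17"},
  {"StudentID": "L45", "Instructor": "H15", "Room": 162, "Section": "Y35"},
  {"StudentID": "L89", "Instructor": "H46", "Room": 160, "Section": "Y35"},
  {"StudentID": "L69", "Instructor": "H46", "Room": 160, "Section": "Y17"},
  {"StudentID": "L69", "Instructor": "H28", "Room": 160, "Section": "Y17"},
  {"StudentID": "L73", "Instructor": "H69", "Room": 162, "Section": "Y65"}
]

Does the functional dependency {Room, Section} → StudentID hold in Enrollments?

Yes

(Room=162, Section=Y35): 2 rows → StudentID = L45, L45 ✓
(Room=162, Section=Y65): 2 rows → StudentID = L73, L73 ✓
(Room=160, Section=Y17): 3 rows → StudentID = L69, L69, L69 ✓
(Room=160, Section=Y35): 1 row → StudentID = L89 ✓
Every {Room, Section} value is associated with a single StudentID value, so {Room, Section} → StudentID holds.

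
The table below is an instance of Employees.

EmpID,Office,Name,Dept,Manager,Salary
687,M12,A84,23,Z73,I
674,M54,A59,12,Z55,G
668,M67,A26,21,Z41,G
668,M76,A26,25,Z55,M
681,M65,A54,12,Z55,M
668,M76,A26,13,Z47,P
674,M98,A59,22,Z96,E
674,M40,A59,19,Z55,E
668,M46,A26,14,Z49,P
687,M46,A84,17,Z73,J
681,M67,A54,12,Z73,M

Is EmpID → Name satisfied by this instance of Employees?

EmpID=687: 2 rows → Name = A84, A84 ✓
EmpID=674: 3 rows → Name = A59, A59, A59 ✓
EmpID=668: 4 rows → Name = A26, A26, A26, A26 ✓
EmpID=681: 2 rows → Name = A54, A54 ✓
Every EmpID value is associated with a single Name value, so EmpID → Name holds.

Yes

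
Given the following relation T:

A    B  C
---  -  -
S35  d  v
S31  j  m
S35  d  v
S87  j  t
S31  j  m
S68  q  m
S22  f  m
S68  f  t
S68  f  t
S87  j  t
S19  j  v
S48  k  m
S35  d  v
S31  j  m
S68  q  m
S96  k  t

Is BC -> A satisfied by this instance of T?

(B=d, C=v): 3 rows → A = S35, S35, S35 ✓
(B=j, C=m): 3 rows → A = S31, S31, S31 ✓
(B=j, C=t): 2 rows → A = S87, S87 ✓
(B=q, C=m): 2 rows → A = S68, S68 ✓
(B=f, C=m): 1 row → A = S22 ✓
(B=f, C=t): 2 rows → A = S68, S68 ✓
(B=j, C=v): 1 row → A = S19 ✓
(B=k, C=m): 1 row → A = S48 ✓
(B=k, C=t): 1 row → A = S96 ✓
Every BC value is associated with a single A value, so BC -> A holds.

Yes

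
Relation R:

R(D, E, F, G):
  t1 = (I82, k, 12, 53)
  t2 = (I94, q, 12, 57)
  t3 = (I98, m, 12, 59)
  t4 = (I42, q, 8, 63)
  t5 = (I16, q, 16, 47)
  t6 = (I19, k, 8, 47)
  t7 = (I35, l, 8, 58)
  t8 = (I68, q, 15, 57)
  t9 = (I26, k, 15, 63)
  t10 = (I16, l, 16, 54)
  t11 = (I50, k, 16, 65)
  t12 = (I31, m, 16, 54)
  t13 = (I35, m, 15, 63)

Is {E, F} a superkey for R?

Yes

All 13 rows have distinct {E, F} values, so {E, F} → (all attributes) holds and {E, F} is a superkey.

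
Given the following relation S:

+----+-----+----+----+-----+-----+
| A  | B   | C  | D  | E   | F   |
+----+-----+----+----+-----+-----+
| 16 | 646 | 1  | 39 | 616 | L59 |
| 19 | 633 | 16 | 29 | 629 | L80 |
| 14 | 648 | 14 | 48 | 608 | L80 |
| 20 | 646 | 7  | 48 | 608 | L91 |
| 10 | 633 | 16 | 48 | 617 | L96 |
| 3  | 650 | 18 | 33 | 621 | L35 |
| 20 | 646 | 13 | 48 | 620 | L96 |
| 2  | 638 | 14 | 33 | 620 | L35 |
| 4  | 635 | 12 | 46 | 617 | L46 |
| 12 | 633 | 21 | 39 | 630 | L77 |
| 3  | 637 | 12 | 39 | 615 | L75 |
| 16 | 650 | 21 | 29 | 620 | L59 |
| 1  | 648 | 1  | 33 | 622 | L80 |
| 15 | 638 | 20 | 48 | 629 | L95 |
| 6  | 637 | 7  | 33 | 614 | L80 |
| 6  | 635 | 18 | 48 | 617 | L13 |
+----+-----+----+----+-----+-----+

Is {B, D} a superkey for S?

Two distinct rows share (B=646, D=48), so {B, D} does not determine every attribute — not a superkey.

No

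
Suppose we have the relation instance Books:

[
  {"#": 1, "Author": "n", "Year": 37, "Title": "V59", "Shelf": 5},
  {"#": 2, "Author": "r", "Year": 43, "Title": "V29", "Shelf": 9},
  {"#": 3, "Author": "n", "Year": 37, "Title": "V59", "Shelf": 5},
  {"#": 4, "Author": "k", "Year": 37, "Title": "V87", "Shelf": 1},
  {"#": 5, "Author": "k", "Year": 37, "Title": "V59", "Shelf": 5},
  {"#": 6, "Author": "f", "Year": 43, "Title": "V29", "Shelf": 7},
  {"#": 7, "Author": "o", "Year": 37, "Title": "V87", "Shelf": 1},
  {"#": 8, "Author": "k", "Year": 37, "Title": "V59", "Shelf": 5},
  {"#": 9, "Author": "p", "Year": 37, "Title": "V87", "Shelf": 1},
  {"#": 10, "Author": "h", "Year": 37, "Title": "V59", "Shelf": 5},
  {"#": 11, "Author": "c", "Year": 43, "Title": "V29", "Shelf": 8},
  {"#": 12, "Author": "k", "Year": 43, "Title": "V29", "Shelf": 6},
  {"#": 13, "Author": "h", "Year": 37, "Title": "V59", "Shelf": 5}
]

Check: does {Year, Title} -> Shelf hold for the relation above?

(Year=37, Title=V59): rows 1, 3, 5, 8, 10, 13 → Shelf = 5, 5, 5, 5, 5, 5 ✓
(Year=43, Title=V29): rows 2, 6, 11, 12 → Shelf takes values {9, 7, 8, 6} — violation
(Year=37, Title=V87): rows 4, 7, 9 → Shelf = 1, 1, 1 ✓
Two rows agree on {Year, Title} but differ on Shelf, so {Year, Title} -> Shelf does not hold.

No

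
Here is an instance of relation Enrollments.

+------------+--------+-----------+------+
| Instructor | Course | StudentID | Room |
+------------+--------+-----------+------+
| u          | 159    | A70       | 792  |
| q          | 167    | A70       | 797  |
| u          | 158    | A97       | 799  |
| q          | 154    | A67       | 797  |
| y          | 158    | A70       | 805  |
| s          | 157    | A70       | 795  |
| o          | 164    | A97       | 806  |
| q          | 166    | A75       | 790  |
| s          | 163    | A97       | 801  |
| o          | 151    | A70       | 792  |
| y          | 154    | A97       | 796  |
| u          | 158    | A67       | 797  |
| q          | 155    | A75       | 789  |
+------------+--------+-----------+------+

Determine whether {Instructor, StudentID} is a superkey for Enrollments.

No

Two distinct rows share (Instructor=q, StudentID=A75), so {Instructor, StudentID} does not determine every attribute — not a superkey.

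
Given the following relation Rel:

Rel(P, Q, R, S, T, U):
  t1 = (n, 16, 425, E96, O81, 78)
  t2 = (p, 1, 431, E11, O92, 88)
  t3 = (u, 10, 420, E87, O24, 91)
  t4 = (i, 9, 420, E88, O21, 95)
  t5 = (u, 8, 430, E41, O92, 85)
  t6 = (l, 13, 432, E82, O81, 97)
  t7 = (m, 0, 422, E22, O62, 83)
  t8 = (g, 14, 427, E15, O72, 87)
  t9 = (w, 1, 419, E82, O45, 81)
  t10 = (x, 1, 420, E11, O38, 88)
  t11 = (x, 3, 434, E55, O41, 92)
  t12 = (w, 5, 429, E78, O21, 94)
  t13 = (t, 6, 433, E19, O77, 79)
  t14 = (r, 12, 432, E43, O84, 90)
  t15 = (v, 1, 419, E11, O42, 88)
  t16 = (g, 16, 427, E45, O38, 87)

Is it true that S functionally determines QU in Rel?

No

S=E96: row 1 → {Q,U} = (16, 78) ✓
S=E11: rows 2, 10, 15 → {Q,U} = (1, 88), (1, 88), (1, 88) ✓
S=E87: row 3 → {Q,U} = (10, 91) ✓
S=E88: row 4 → {Q,U} = (9, 95) ✓
S=E41: row 5 → {Q,U} = (8, 85) ✓
S=E82: rows 6, 9 → {Q,U} takes values {(13, 97), (1, 81)} — violation
S=E22: row 7 → {Q,U} = (0, 83) ✓
S=E15: row 8 → {Q,U} = (14, 87) ✓
S=E55: row 11 → {Q,U} = (3, 92) ✓
S=E78: row 12 → {Q,U} = (5, 94) ✓
S=E19: row 13 → {Q,U} = (6, 79) ✓
S=E43: row 14 → {Q,U} = (12, 90) ✓
S=E45: row 16 → {Q,U} = (16, 87) ✓
Two rows agree on S but differ on QU, so S → QU does not hold.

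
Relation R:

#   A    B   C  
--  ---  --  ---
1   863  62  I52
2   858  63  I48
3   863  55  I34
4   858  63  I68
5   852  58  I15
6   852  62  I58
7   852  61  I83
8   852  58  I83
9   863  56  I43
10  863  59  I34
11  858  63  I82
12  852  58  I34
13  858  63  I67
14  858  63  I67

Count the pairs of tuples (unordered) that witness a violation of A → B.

A=863: violating pairs (1,3), (1,9), (1,10), (3,9), (3,10), (9,10) — 6 pairs.
A=858: all 5 rows agree on B — 0 pairs.
A=852: violating pairs (5,6), (5,7), (6,7), (6,8), (6,12), (7,8), (7,12) — 7 pairs.

13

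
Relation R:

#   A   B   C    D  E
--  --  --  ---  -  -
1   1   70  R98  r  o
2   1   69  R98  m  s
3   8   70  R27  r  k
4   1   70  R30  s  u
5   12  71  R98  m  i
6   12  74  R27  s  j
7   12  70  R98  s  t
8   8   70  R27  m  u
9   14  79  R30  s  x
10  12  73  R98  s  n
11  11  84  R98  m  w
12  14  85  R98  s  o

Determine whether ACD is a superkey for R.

Rows 7 and 10 have the same ACD value (A=12, C=R98, D=s) but are distinct tuples, so ACD does not determine every attribute — not a superkey.

No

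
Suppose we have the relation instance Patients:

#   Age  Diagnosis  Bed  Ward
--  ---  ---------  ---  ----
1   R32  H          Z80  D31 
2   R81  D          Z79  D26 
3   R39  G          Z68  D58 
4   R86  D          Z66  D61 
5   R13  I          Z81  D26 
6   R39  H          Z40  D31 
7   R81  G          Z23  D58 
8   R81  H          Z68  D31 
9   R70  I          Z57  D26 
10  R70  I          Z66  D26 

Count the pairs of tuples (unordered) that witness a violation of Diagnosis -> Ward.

1

Diagnosis=H: all 3 rows agree on Ward — 0 pairs.
Diagnosis=D: violating pairs (2,4) — 1 pair.
Diagnosis=G: all 2 rows agree on Ward — 0 pairs.
Diagnosis=I: all 3 rows agree on Ward — 0 pairs.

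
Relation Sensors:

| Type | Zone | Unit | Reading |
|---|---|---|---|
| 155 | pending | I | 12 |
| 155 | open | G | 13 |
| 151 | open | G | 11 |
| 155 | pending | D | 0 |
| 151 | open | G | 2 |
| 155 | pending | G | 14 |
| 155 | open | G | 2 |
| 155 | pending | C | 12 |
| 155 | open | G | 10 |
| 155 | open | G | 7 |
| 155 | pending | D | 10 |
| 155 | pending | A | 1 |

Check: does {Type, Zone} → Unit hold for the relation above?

(Type=155, Zone=pending): 6 rows → Unit takes values {I, D, G, C, A} — violation
(Type=155, Zone=open): 4 rows → Unit = G, G, G, G ✓
(Type=151, Zone=open): 2 rows → Unit = G, G ✓
Two rows agree on {Type, Zone} but differ on Unit, so {Type, Zone} → Unit does not hold.

No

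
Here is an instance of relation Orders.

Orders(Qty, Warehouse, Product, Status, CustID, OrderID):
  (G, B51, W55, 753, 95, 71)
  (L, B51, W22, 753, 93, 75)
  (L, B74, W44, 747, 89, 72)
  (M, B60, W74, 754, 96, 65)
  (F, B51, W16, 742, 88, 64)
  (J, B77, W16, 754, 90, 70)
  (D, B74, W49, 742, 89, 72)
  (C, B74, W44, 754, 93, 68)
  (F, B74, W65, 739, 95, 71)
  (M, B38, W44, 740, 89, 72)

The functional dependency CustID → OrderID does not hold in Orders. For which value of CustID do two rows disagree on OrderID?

CustID=95: 2 rows → OrderID = 71, 71 ✓
CustID=93: 2 rows → OrderID takes values {75, 68} — violation
CustID=89: 3 rows → OrderID = 72, 72, 72 ✓
CustID=96: 1 row → OrderID = 65 ✓
CustID=88: 1 row → OrderID = 64 ✓
CustID=90: 1 row → OrderID = 70 ✓
The only CustID value with inconsistent OrderID is CustID=93.

93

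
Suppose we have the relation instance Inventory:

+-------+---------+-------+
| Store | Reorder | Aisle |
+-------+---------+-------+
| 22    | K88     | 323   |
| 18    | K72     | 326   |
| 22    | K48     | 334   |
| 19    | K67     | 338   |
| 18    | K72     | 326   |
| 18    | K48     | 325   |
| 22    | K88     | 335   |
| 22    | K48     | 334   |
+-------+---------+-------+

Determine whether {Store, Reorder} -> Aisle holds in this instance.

(Store=22, Reorder=K88): 2 rows → Aisle takes values {323, 335} — violation
(Store=18, Reorder=K72): 2 rows → Aisle = 326, 326 ✓
(Store=22, Reorder=K48): 2 rows → Aisle = 334, 334 ✓
(Store=19, Reorder=K67): 1 row → Aisle = 338 ✓
(Store=18, Reorder=K48): 1 row → Aisle = 325 ✓
Two rows agree on {Store, Reorder} but differ on Aisle, so {Store, Reorder} -> Aisle does not hold.

No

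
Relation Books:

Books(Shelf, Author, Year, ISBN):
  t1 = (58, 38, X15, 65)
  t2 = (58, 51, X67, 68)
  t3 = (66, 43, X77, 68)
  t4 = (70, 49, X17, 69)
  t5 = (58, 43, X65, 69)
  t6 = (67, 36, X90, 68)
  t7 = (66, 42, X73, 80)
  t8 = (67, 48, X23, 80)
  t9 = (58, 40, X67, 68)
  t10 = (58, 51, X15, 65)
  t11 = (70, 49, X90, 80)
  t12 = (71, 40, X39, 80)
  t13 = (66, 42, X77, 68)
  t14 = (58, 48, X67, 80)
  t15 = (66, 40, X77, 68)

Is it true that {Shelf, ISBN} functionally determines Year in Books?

(Shelf=58, ISBN=65): rows 1, 10 → Year = X15, X15 ✓
(Shelf=58, ISBN=68): rows 2, 9 → Year = X67, X67 ✓
(Shelf=66, ISBN=68): rows 3, 13, 15 → Year = X77, X77, X77 ✓
(Shelf=70, ISBN=69): row 4 → Year = X17 ✓
(Shelf=58, ISBN=69): row 5 → Year = X65 ✓
(Shelf=67, ISBN=68): row 6 → Year = X90 ✓
(Shelf=66, ISBN=80): row 7 → Year = X73 ✓
(Shelf=67, ISBN=80): row 8 → Year = X23 ✓
(Shelf=70, ISBN=80): row 11 → Year = X90 ✓
(Shelf=71, ISBN=80): row 12 → Year = X39 ✓
(Shelf=58, ISBN=80): row 14 → Year = X67 ✓
Every {Shelf, ISBN} value is associated with a single Year value, so {Shelf, ISBN} → Year holds.

Yes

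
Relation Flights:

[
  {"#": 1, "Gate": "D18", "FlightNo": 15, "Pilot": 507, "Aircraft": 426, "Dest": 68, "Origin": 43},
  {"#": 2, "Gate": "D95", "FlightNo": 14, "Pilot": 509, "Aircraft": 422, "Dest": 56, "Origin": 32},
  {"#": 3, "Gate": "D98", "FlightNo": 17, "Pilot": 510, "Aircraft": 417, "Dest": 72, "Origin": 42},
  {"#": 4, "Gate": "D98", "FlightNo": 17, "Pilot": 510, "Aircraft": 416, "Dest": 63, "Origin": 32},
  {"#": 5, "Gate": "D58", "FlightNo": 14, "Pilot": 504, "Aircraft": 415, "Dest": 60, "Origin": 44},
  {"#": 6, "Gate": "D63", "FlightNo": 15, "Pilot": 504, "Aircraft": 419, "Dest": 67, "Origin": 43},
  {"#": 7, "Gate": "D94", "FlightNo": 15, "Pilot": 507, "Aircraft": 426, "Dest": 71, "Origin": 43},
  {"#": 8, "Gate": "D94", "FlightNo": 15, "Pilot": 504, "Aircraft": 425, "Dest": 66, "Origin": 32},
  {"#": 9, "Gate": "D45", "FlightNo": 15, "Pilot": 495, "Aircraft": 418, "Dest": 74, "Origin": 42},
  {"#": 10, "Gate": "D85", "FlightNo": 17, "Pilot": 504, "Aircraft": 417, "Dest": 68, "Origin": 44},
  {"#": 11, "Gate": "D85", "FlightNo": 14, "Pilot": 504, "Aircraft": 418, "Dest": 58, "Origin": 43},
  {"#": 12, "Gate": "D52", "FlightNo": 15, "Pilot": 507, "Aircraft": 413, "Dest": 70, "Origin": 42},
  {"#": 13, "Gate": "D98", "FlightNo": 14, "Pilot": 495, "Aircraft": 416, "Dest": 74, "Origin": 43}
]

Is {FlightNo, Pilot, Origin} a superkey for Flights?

Rows 1 and 7 have the same {FlightNo, Pilot, Origin} value (FlightNo=15, Pilot=507, Origin=43) but are distinct tuples, so {FlightNo, Pilot, Origin} does not determine every attribute — not a superkey.

No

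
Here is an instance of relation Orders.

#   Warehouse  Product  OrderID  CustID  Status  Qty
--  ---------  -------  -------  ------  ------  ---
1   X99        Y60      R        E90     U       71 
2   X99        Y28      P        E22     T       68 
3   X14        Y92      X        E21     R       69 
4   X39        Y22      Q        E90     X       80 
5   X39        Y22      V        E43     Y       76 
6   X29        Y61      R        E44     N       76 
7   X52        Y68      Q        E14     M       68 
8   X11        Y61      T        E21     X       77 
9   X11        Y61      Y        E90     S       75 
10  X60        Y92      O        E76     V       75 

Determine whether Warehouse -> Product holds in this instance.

Warehouse=X99: rows 1, 2 → Product takes values {Y60, Y28} — violation
Warehouse=X14: row 3 → Product = Y92 ✓
Warehouse=X39: rows 4, 5 → Product = Y22, Y22 ✓
Warehouse=X29: row 6 → Product = Y61 ✓
Warehouse=X52: row 7 → Product = Y68 ✓
Warehouse=X11: rows 8, 9 → Product = Y61, Y61 ✓
Warehouse=X60: row 10 → Product = Y92 ✓
Two rows agree on Warehouse but differ on Product, so Warehouse -> Product does not hold.

No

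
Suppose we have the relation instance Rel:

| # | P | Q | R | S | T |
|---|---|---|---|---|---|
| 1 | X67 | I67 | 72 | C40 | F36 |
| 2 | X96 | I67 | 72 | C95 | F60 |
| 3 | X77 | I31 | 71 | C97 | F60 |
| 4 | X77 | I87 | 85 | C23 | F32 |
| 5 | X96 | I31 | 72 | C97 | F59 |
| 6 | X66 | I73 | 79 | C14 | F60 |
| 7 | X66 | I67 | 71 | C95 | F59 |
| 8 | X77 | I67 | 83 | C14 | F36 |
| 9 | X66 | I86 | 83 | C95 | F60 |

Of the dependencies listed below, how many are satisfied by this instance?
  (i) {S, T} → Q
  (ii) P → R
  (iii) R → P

(i) {S, T} → Q: (S=C95, T=F60): rows 2, 9 → Q takes values {I67, I86} — violation — fails.
(ii) P → R: P=X77: rows 3, 4, 8 → R takes values {71, 85, 83} — violation; P=X66: rows 6, 7, 9 → R takes values {79, 71, 83} — violation — fails.
(iii) R → P: R=72: rows 1, 2, 5 → P takes values {X67, X96} — violation; R=71: rows 3, 7 → P takes values {X77, X66} — violation; R=83: rows 8, 9 → P takes values {X77, X66} — violation — fails.
None of the 3 dependencies hold.

0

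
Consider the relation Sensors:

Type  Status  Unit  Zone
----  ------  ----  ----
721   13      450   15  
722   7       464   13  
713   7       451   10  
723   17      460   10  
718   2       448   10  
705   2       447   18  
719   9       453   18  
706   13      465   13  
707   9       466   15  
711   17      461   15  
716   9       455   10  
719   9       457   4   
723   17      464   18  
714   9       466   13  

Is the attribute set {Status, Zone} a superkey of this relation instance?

Yes

All 14 rows have distinct {Status, Zone} values, so {Status, Zone} → (all attributes) holds and {Status, Zone} is a superkey.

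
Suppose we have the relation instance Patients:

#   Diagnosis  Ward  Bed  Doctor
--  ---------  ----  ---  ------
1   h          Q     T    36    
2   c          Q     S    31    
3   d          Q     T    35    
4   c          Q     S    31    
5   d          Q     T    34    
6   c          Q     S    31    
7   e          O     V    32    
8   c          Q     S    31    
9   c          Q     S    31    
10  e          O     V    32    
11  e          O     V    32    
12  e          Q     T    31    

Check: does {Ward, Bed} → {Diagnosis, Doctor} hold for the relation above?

No

(Ward=Q, Bed=T): rows 1, 3, 5, 12 → {Diagnosis,Doctor} takes values {(h, 36), (d, 35), (d, 34), (e, 31)} — violation
(Ward=Q, Bed=S): rows 2, 4, 6, 8, 9 → {Diagnosis,Doctor} = (c, 31), (c, 31), (c, 31), (c, 31), (c, 31) ✓
(Ward=O, Bed=V): rows 7, 10, 11 → {Diagnosis,Doctor} = (e, 32), (e, 32), (e, 32) ✓
Two rows agree on {Ward, Bed} but differ on {Diagnosis, Doctor}, so {Ward, Bed} → {Diagnosis, Doctor} does not hold.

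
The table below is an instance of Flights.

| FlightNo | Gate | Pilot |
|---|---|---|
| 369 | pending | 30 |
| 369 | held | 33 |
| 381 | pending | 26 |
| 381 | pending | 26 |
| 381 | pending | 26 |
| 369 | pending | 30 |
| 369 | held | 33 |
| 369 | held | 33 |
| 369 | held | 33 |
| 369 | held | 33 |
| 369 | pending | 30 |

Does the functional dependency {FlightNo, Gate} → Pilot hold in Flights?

(FlightNo=369, Gate=pending): 3 rows → Pilot = 30, 30, 30 ✓
(FlightNo=369, Gate=held): 5 rows → Pilot = 33, 33, 33, 33, 33 ✓
(FlightNo=381, Gate=pending): 3 rows → Pilot = 26, 26, 26 ✓
Every {FlightNo, Gate} value is associated with a single Pilot value, so {FlightNo, Gate} → Pilot holds.

Yes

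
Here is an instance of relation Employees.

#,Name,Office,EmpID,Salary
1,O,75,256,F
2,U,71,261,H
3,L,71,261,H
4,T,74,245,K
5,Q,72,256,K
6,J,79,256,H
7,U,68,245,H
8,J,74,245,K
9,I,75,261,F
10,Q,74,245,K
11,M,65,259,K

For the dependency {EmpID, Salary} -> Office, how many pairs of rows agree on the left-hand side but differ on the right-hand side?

(EmpID=261, Salary=H): all 2 rows agree on Office — 0 pairs.
(EmpID=245, Salary=K): all 3 rows agree on Office — 0 pairs.

0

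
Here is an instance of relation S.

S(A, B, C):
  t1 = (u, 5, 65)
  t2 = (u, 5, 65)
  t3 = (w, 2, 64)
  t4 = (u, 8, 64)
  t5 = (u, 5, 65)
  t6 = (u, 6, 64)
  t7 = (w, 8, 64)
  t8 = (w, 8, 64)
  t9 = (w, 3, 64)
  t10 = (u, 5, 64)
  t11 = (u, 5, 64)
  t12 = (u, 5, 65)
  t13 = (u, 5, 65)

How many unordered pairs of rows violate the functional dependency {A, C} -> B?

(A=u, C=65): all 5 rows agree on B — 0 pairs.
(A=w, C=64): violating pairs (3,7), (3,8), (3,9), (7,9), (8,9) — 5 pairs.
(A=u, C=64): violating pairs (4,6), (4,10), (4,11), (6,10), (6,11) — 5 pairs.

10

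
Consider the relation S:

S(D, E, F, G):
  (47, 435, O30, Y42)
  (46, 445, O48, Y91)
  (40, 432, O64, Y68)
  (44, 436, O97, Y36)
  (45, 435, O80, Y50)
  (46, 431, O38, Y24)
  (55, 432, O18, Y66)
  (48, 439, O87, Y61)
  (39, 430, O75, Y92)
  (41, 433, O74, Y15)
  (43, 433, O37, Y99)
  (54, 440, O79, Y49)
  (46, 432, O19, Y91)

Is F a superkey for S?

Yes

All 13 rows have distinct F values, so F → (all attributes) holds and F is a superkey.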